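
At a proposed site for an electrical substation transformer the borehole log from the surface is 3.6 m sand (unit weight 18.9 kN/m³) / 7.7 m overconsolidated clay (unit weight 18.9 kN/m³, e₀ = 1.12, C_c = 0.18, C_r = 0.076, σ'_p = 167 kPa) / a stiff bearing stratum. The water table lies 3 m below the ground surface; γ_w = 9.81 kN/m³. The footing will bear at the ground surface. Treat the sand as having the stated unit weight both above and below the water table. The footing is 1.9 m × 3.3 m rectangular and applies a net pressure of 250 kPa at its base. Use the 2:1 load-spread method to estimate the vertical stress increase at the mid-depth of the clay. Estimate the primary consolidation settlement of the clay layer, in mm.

S_c ≈ 17.8 mm

Mid-depth of clay below the ground surface: z = 3.6 + 7.7/2 = 7.45 m.
Total vertical stress at mid-clay: σ_v = 18.9×3.6 + 18.9×3.85 = 140.81 kPa.
Pore pressure: u = 9.81×(7.45 − 3) = 43.655 kPa.
Initial effective stress: σ'_0 = σ_v − u = 140.81 − 43.655 = 97.155 kPa.
Stress increase at mid-clay by the 2:1 spreading method:
Δσ = qBL/((B+z)(L+z)) = 250×1.9×3.3/((1.9+7.45)(3.3+7.45)) = 15.595 kPa
Final effective stress: σ'_f = 97.155 + 15.595 = 112.75 kPa.
σ'_f = 112.75 ≤ σ'_p = 167 kPa, so the clay remains overconsolidated and only the recompression index applies:
S_c = C_r·H/(1+e₀)·log₁₀(σ'_f/σ'_0) = 0.076×7.7/2.12×log₁₀(112.75/97.155)
    = 0.27604 × 0.064651 = 0.01785 m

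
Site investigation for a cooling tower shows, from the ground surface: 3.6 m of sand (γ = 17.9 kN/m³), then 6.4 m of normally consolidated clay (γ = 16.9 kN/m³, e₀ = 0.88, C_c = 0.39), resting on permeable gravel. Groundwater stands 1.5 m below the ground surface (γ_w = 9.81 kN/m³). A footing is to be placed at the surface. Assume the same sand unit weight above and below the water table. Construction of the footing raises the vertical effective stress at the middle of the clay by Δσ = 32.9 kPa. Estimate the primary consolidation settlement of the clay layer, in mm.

S_c ≈ 232 mm

Mid-depth of clay below the ground surface: z = 3.6 + 6.4/2 = 6.8 m.
Total vertical stress at mid-clay: σ_v = 17.9×3.6 + 16.9×3.2 = 118.52 kPa.
Pore pressure: u = 9.81×(6.8 − 1.5) = 51.993 kPa.
Initial effective stress: σ'_0 = σ_v − u = 118.52 − 51.993 = 66.527 kPa.
Final effective stress: σ'_f = σ'_0 + Δσ = 66.527 + 32.9 = 99.427 kPa.
Normally consolidated clay, so the full stress increment lies on the virgin compression line:
S_c = C_c·H/(1+e₀)·log₁₀(σ'_f/σ'_0) = 0.39×6.4/(1+0.88)×log₁₀(99.427/66.527)
    = 1.3277 × 0.17451 = 0.2317 m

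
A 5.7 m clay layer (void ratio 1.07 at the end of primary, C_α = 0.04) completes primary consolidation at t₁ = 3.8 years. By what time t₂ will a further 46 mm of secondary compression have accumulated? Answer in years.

S_s = C_α·H/(1+e_p)·log₁₀(t₂/t₁) ⇒ log₁₀(t₂/t₁) = S_s·(1+e_p)/(C_α·H).
log₁₀(t₂/t₁) = 0.046 × (1+1.07) / (0.04×5.7) = 0.4176
t₂ = t₁ × 10^0.4176 = 3.8 × 2.616 = 9.941 years

t₂ ≈ 9.94 years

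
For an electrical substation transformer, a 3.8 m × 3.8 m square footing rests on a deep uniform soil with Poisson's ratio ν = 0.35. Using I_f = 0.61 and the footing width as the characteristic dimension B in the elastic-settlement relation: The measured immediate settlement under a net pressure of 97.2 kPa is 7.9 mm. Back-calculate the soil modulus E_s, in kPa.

S_e = q·B·(1−ν²)/E_s · I_f  ⇒  E_s = q·B·(1−ν²)·I_f / S_e.
E_s = 97.2 × 3.8 × 0.8775 × 0.61 / 0.0079 = 25030 kPa

E_s ≈ 25000 kPa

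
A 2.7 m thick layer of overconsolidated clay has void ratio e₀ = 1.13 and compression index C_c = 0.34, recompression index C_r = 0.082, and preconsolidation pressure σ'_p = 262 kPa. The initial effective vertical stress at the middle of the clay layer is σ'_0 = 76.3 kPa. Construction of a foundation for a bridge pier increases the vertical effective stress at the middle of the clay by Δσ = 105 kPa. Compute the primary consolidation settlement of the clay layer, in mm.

S_c ≈ 39.1 mm

Final effective stress: σ'_f = 76.3 + 105 = 181.3 kPa.
σ'_f = 181.3 ≤ σ'_p = 262 kPa, so the clay remains overconsolidated and only the recompression index applies:
S_c = C_r·H/(1+e₀)·log₁₀(σ'_f/σ'_0) = 0.082×2.7/2.13×log₁₀(181.3/76.3)
    = 0.10394 × 0.37587 = 0.03907 m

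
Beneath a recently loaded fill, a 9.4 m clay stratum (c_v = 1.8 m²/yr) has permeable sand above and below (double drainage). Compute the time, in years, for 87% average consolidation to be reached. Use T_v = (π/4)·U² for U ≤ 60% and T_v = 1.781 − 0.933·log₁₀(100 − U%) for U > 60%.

Drainage path length: H_d = H/2 = 4.7 m (double drainage).
U > 60%: T_v = 1.781 − 0.933·log₁₀(100 − 87) = 0.74169.
t = T_v·H_d²/c_v = 0.74169×4.7²/1.8 = 9.102 years.

t ≈ 9.1 years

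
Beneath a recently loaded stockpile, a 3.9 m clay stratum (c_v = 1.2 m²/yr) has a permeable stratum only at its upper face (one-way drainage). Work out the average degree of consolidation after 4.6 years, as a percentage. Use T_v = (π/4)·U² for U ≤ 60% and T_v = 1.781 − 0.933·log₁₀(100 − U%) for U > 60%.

U ≈ 66.9 %

Drainage path length: H_d = H = 3.9 m (single drainage).
T_v = c_v·t/H_d² = 1.2×4.6/3.9² = 0.36292.
T_v = 0.36292 corresponds to the U > 60% branch:
U = 1 − 10^((1.781 − T_v)/0.933)/100 = 0.6689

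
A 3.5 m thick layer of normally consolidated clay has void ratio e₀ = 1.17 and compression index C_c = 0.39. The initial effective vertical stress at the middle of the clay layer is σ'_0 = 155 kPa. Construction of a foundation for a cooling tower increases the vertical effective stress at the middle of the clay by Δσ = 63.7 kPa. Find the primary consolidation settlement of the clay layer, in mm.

S_c ≈ 94.1 mm

Final effective stress: σ'_f = σ'_0 + Δσ = 155 + 63.7 = 218.7 kPa.
Normally consolidated clay, so the full stress increment lies on the virgin compression line:
S_c = C_c·H/(1+e₀)·log₁₀(σ'_f/σ'_0) = 0.39×3.5/(1+1.17)×log₁₀(218.7/155)
    = 0.62903 × 0.14952 = 0.09405 m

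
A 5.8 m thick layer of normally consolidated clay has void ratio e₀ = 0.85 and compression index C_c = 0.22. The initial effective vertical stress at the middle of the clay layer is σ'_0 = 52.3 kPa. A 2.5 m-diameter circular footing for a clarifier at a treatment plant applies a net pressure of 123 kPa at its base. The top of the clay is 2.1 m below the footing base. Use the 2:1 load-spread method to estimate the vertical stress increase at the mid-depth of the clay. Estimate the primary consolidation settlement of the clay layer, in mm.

S_c ≈ 69.5 mm

Mid-depth of clay below the footing base: z = 2.1 + 5.8/2 = 5 m.
Stress increase at mid-clay by the 2:1 spreading method:
Δσ ≈ qD²/(D+z)² = 123×2.5²/(2.5+5)² = 13.667 kPa
Final effective stress: σ'_f = σ'_0 + Δσ = 52.3 + 13.667 = 65.967 kPa.
Normally consolidated clay, so the full stress increment lies on the virgin compression line:
S_c = C_c·H/(1+e₀)·log₁₀(σ'_f/σ'_0) = 0.22×5.8/(1+0.85)×log₁₀(65.967/52.3)
    = 0.68973 × 0.10083 = 0.06955 m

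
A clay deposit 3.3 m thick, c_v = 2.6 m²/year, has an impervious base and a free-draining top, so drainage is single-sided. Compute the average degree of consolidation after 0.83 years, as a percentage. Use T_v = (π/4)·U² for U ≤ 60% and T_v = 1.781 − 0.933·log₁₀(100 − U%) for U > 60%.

U ≈ 50.2 %

Drainage path length: H_d = H = 3.3 m (single drainage).
T_v = c_v·t/H_d² = 2.6×0.83/3.3² = 0.19816.
T_v = 0.19816 corresponds to the U ≤ 60% branch:
U = √(4T_v/π) = 0.5023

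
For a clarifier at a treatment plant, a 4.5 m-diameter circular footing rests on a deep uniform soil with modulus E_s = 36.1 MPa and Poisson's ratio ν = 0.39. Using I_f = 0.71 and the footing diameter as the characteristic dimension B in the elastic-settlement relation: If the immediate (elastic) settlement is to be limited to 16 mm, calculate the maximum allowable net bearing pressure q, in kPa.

E_s = 36.1 MPa = 36100 kPa.
S_e = q·B·(1−ν²)/E_s · I_f  ⇒  q = S_e·E_s / (B·(1−ν²)·I_f).
q = 0.016 × 36100 / (4.5 × 0.8479 × 0.71) = 213.2 kPa

q ≈ 213 kPa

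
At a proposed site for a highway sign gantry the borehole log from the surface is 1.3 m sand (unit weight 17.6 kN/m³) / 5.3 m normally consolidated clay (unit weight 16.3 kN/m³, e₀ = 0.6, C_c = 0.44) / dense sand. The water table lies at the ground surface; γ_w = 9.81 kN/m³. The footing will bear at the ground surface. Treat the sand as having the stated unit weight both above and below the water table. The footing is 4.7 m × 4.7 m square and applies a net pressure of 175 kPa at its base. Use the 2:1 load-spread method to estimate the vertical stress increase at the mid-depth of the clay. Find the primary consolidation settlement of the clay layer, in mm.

Mid-depth of clay below the ground surface: z = 1.3 + 5.3/2 = 3.95 m.
Total vertical stress at mid-clay: σ_v = 17.6×1.3 + 16.3×2.65 = 66.075 kPa.
Pore pressure: u = 9.81×(3.95 − 0) = 38.75 kPa.
Initial effective stress: σ'_0 = σ_v − u = 66.075 − 38.75 = 27.325 kPa.
Stress increase at mid-clay by the 2:1 spreading method:
Δσ = qBL/((B+z)(L+z)) = 175×4.7×4.7/((4.7+3.95)(4.7+3.95)) = 51.666 kPa
Final effective stress: σ'_f = σ'_0 + Δσ = 27.325 + 51.666 = 78.991 kPa.
Normally consolidated clay, so the full stress increment lies on the virgin compression line:
S_c = C_c·H/(1+e₀)·log₁₀(σ'_f/σ'_0) = 0.44×5.3/(1+0.6)×log₁₀(78.991/27.325)
    = 1.4575 × 0.46102 = 0.6719 m

S_c ≈ 672 mm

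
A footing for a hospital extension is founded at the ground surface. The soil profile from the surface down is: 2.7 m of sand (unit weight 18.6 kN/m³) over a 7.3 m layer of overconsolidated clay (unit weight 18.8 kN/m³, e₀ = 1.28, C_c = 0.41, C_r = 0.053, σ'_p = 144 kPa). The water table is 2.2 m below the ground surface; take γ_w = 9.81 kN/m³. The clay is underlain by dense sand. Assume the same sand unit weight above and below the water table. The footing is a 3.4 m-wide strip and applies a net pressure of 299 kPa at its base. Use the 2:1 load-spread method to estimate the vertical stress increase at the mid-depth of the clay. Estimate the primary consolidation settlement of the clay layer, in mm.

S_c ≈ 180 mm

Mid-depth of clay below the ground surface: z = 2.7 + 7.3/2 = 6.35 m.
Total vertical stress at mid-clay: σ_v = 18.6×2.7 + 18.8×3.65 = 118.84 kPa.
Pore pressure: u = 9.81×(6.35 − 2.2) = 40.712 kPa.
Initial effective stress: σ'_0 = σ_v − u = 118.84 − 40.712 = 78.128 kPa.
Stress increase at mid-clay by the 2:1 spreading method:
Δσ = qB/(B+z) = 299×3.4/(3.4+6.35) = 104.27 kPa
Final effective stress: σ'_f = 78.128 + 104.27 = 182.4 kPa.
σ'_f = 182.4 > σ'_p = 144 kPa, so the stress path crosses the preconsolidation pressure — recompression up to σ'_p, then virgin compression beyond:
S_c = H/(1+e₀)·[C_r·log₁₀(σ'_p/σ'_0) + C_c·log₁₀(σ'_f/σ'_p)]
    = 7.3/2.28 × [0.053×log₁₀(144/78.128) + 0.41×log₁₀(182.4/144)]
    = 3.2018 × [0.014074 + 0.042092] = 0.1798 m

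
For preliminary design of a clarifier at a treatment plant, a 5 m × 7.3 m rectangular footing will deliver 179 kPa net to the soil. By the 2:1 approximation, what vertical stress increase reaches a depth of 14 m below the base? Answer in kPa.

Δσ_z ≈ 16.1 kPa

By the 2:1 method the load spreads at 1 horizontal : 2 vertical, so at depth z the loaded area has grown by z in each plan dimension:
Δσ = qBL/((B+z)(L+z)) = 179×5×7.3/((5+14)(7.3+14)) = 16.144 kPa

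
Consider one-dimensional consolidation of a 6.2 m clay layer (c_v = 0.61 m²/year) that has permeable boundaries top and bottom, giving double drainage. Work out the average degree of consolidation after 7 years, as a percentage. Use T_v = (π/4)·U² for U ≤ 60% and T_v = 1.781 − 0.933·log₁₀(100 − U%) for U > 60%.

U ≈ 72.9 %

Drainage path length: H_d = H/2 = 3.1 m (double drainage).
T_v = c_v·t/H_d² = 0.61×7/3.1² = 0.44433.
T_v = 0.44433 corresponds to the U > 60% branch:
U = 1 − 10^((1.781 − T_v)/0.933)/100 = 0.7292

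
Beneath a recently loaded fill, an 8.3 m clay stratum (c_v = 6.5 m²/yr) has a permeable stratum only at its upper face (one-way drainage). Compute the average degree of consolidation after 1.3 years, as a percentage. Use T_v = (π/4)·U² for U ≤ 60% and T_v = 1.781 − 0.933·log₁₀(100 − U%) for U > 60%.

U ≈ 39.5 %

Drainage path length: H_d = H = 8.3 m (single drainage).
T_v = c_v·t/H_d² = 6.5×1.3/8.3² = 0.12266.
T_v = 0.12266 corresponds to the U ≤ 60% branch:
U = √(4T_v/π) = 0.3952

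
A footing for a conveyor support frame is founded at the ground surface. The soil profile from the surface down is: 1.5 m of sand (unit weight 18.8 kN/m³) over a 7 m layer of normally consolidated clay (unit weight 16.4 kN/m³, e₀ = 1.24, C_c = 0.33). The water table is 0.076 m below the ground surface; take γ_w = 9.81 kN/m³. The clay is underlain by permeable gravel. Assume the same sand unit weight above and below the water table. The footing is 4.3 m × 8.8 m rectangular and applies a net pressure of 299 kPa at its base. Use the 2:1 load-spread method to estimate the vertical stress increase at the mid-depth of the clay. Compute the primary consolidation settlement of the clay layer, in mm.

Mid-depth of clay below the ground surface: z = 1.5 + 7/2 = 5 m.
Total vertical stress at mid-clay: σ_v = 18.8×1.5 + 16.4×3.5 = 85.6 kPa.
Pore pressure: u = 9.81×(5 − 0.076) = 48.304 kPa.
Initial effective stress: σ'_0 = σ_v − u = 85.6 − 48.304 = 37.296 kPa.
Stress increase at mid-clay by the 2:1 spreading method:
Δσ = qBL/((B+z)(L+z)) = 299×4.3×8.8/((4.3+5)(8.8+5)) = 88.158 kPa
Final effective stress: σ'_f = σ'_0 + Δσ = 37.296 + 88.158 = 125.45 kPa.
Normally consolidated clay, so the full stress increment lies on the virgin compression line:
S_c = C_c·H/(1+e₀)·log₁₀(σ'_f/σ'_0) = 0.33×7/(1+1.24)×log₁₀(125.45/37.296)
    = 1.0312 × 0.52681 = 0.5432 m

S_c ≈ 543 mm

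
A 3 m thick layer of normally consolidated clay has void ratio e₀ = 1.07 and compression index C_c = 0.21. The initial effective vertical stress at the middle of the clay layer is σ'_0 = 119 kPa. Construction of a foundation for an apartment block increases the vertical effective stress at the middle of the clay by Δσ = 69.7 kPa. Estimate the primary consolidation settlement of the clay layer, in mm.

S_c ≈ 60.9 mm

Final effective stress: σ'_f = σ'_0 + Δσ = 119 + 69.7 = 188.7 kPa.
Normally consolidated clay, so the full stress increment lies on the virgin compression line:
S_c = C_c·H/(1+e₀)·log₁₀(σ'_f/σ'_0) = 0.21×3/(1+1.07)×log₁₀(188.7/119)
    = 0.30435 × 0.20022 = 0.06094 m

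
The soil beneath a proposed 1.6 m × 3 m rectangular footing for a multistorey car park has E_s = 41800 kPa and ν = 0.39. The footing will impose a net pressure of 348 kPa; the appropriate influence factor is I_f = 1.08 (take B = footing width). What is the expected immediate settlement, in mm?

Immediate (elastic) settlement: S_e = q·B·(1−ν²)/E_s · I_f.
S_e = 348 × 1.6 × (1 − 0.39²) / 41800 × 1.08
    = 348 × 1.6 × 0.8479 / 41800 × 1.08
    = 0.0122 m = 12.2 mm

S_e ≈ 12.2 mm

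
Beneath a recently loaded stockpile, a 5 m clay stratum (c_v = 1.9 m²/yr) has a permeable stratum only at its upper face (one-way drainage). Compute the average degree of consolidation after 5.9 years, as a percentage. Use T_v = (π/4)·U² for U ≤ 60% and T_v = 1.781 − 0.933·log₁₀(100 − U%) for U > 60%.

U ≈ 73.2 %

Drainage path length: H_d = H = 5 m (single drainage).
T_v = c_v·t/H_d² = 1.9×5.9/5² = 0.4484.
T_v = 0.4484 corresponds to the U > 60% branch:
U = 1 − 10^((1.781 − T_v)/0.933)/100 = 0.7319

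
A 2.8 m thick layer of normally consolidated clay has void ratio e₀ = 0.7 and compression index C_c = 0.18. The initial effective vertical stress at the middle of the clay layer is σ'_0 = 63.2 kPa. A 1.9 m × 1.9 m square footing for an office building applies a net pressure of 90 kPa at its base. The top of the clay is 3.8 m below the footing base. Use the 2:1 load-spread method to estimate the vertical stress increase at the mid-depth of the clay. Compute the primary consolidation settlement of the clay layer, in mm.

Mid-depth of clay below the footing base: z = 3.8 + 2.8/2 = 5.2 m.
Stress increase at mid-clay by the 2:1 spreading method:
Δσ = qBL/((B+z)(L+z)) = 90×1.9×1.9/((1.9+5.2)(1.9+5.2)) = 6.4451 kPa
Final effective stress: σ'_f = σ'_0 + Δσ = 63.2 + 6.4451 = 69.645 kPa.
Normally consolidated clay, so the full stress increment lies on the virgin compression line:
S_c = C_c·H/(1+e₀)·log₁₀(σ'_f/σ'_0) = 0.18×2.8/(1+0.7)×log₁₀(69.645/63.2)
    = 0.29647 × 0.042173 = 0.0125 m

S_c ≈ 12.5 mm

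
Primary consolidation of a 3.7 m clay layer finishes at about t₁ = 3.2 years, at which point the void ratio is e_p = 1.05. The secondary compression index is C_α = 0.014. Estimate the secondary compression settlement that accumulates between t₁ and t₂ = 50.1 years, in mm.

S_s ≈ 30.2 mm

Secondary compression: S_s = C_α·H/(1+e_p)·log₁₀(t₂/t₁)
S_s = 0.014×3.7/(1+1.05)×log₁₀(50.1/3.2)
    = 0.02527 × 1.195 = 0.03019 m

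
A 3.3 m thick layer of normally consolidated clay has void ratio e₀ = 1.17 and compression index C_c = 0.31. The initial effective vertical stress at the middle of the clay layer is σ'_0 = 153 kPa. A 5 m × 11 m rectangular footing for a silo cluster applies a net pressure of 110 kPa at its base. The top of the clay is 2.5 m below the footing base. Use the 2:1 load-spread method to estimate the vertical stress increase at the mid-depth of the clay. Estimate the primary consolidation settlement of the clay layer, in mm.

Mid-depth of clay below the footing base: z = 2.5 + 3.3/2 = 4.15 m.
Stress increase at mid-clay by the 2:1 spreading method:
Δσ = qBL/((B+z)(L+z)) = 110×5×11/((5+4.15)(11+4.15)) = 43.644 kPa
Final effective stress: σ'_f = σ'_0 + Δσ = 153 + 43.644 = 196.64 kPa.
Normally consolidated clay, so the full stress increment lies on the virgin compression line:
S_c = C_c·H/(1+e₀)·log₁₀(σ'_f/σ'_0) = 0.31×3.3/(1+1.17)×log₁₀(196.64/153)
    = 0.47143 × 0.10898 = 0.05138 m

S_c ≈ 51.4 mm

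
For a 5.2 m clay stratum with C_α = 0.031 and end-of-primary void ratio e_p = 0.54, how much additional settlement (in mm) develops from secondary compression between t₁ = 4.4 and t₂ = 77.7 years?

S_s ≈ 131 mm

Secondary compression: S_s = C_α·H/(1+e_p)·log₁₀(t₂/t₁)
S_s = 0.031×5.2/(1+0.54)×log₁₀(77.7/4.4)
    = 0.1047 × 1.247 = 0.1305 m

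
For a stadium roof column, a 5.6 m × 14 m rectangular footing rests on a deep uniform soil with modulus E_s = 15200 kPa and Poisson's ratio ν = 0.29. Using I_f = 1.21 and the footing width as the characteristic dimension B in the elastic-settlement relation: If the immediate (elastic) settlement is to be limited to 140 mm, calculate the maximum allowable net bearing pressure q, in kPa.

q ≈ 343 kPa

S_e = q·B·(1−ν²)/E_s · I_f  ⇒  q = S_e·E_s / (B·(1−ν²)·I_f).
q = 0.14 × 15200 / (5.6 × 0.9159 × 1.21) = 342.9 kPa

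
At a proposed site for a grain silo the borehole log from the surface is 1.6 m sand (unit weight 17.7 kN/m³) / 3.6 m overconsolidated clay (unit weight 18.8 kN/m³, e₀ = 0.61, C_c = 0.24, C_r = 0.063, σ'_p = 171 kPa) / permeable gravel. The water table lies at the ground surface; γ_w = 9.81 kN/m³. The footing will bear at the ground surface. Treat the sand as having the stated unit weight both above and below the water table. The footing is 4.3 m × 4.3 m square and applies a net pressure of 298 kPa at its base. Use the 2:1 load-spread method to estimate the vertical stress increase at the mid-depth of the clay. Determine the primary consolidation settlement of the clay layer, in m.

S_c ≈ 0.0882 m

Mid-depth of clay below the ground surface: z = 1.6 + 3.6/2 = 3.4 m.
Total vertical stress at mid-clay: σ_v = 17.7×1.6 + 18.8×1.8 = 62.16 kPa.
Pore pressure: u = 9.81×(3.4 − 0) = 33.354 kPa.
Initial effective stress: σ'_0 = σ_v − u = 62.16 − 33.354 = 28.806 kPa.
Stress increase at mid-clay by the 2:1 spreading method:
Δσ = qBL/((B+z)(L+z)) = 298×4.3×4.3/((4.3+3.4)(4.3+3.4)) = 92.933 kPa
Final effective stress: σ'_f = 28.806 + 92.933 = 121.74 kPa.
σ'_f = 121.74 ≤ σ'_p = 171 kPa, so the clay remains overconsolidated and only the recompression index applies:
S_c = C_r·H/(1+e₀)·log₁₀(σ'_f/σ'_0) = 0.063×3.6/1.61×log₁₀(121.74/28.806)
    = 0.14087 × 0.62595 = 0.08818 m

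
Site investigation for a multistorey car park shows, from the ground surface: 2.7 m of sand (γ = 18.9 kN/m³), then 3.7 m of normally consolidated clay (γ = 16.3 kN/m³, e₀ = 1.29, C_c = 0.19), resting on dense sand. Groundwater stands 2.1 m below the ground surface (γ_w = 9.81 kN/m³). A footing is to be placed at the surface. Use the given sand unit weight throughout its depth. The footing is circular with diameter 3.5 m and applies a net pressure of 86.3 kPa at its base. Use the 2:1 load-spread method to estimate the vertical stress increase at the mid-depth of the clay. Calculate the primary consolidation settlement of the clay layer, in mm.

S_c ≈ 33.5 mm

Mid-depth of clay below the ground surface: z = 2.7 + 3.7/2 = 4.55 m.
Total vertical stress at mid-clay: σ_v = 18.9×2.7 + 16.3×1.85 = 81.185 kPa.
Pore pressure: u = 9.81×(4.55 − 2.1) = 24.035 kPa.
Initial effective stress: σ'_0 = σ_v − u = 81.185 − 24.035 = 57.15 kPa.
Stress increase at mid-clay by the 2:1 spreading method:
Δσ ≈ qD²/(D+z)² = 86.3×3.5²/(3.5+4.55)² = 16.314 kPa
Final effective stress: σ'_f = σ'_0 + Δσ = 57.15 + 16.314 = 73.464 kPa.
Normally consolidated clay, so the full stress increment lies on the virgin compression line:
S_c = C_c·H/(1+e₀)·log₁₀(σ'_f/σ'_0) = 0.19×3.7/(1+1.29)×log₁₀(73.464/57.15)
    = 0.30699 × 0.10906 = 0.03348 m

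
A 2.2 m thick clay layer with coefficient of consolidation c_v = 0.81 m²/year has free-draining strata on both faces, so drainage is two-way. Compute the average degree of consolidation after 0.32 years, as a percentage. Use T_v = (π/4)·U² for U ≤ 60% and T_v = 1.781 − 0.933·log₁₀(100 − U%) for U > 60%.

Drainage path length: H_d = H/2 = 1.1 m (double drainage).
T_v = c_v·t/H_d² = 0.81×0.32/1.1² = 0.21421.
T_v = 0.21421 corresponds to the U ≤ 60% branch:
U = √(4T_v/π) = 0.5222

U ≈ 52.2 %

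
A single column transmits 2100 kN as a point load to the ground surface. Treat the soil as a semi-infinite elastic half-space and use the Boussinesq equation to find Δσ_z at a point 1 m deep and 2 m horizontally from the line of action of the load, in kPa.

Δσ_z ≈ 17.9 kPa

Boussinesq vertical stress below a point load on an elastic half-space:
Δσ_z = 3P/(2πz²) · [1 + (r/z)²]^(−5/2)
r/z = 2/1 = 2; [1+(r/z)²]^(−5/2) = 0.017889.
Δσ_z = 3×2100/(2π×1²) × 0.017889 = 1002.7 × 0.017889 = 17.94 kPa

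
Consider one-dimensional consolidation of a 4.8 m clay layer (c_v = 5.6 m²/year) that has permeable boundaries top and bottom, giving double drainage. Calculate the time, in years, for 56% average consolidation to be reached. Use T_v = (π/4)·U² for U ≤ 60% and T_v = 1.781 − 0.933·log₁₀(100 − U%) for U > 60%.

t ≈ 0.253 years

Drainage path length: H_d = H/2 = 2.4 m (double drainage).
U ≤ 60%: T_v = (π/4)·U² = (π/4)×0.56² = 0.2463.
t = T_v·H_d²/c_v = 0.2463×2.4²/5.6 = 0.2533 years.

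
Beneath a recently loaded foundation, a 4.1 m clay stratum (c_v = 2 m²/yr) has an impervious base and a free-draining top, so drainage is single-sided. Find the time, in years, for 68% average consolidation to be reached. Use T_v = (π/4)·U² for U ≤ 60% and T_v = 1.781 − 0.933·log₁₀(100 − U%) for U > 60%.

Drainage path length: H_d = H = 4.1 m (single drainage).
U > 60%: T_v = 1.781 − 0.933·log₁₀(100 − 68) = 0.3767.
t = T_v·H_d²/c_v = 0.3767×4.1²/2 = 3.166 years.

t ≈ 3.17 years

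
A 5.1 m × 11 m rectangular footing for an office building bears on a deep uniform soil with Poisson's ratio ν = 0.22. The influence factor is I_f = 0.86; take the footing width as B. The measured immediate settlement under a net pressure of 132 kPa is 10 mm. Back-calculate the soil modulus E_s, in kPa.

S_e = q·B·(1−ν²)/E_s · I_f  ⇒  E_s = q·B·(1−ν²)·I_f / S_e.
E_s = 132 × 5.1 × 0.9516 × 0.86 / 0.01 = 55090 kPa

E_s ≈ 55100 kPa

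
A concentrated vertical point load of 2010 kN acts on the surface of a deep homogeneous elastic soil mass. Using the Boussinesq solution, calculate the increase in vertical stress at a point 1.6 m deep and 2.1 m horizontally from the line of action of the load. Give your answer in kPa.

Boussinesq vertical stress below a point load on an elastic half-space:
Δσ_z = 3P/(2πz²) · [1 + (r/z)²]^(−5/2)
r/z = 2.1/1.6 = 1.3125; [1+(r/z)²]^(−5/2) = 0.081756.
Δσ_z = 3×2010/(2π×1.6²) × 0.081756 = 374.88 × 0.081756 = 30.65 kPa

Δσ_z ≈ 30.6 kPa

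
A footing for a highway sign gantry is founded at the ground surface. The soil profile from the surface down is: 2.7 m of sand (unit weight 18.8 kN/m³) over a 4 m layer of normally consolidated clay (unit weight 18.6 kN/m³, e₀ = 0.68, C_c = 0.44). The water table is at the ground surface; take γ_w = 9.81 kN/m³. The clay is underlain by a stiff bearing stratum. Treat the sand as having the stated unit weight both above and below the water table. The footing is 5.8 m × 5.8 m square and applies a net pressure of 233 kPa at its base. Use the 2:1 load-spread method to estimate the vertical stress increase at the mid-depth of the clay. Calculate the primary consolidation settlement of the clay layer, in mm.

S_c ≈ 452 mm

Mid-depth of clay below the ground surface: z = 2.7 + 4/2 = 4.7 m.
Total vertical stress at mid-clay: σ_v = 18.8×2.7 + 18.6×2 = 87.96 kPa.
Pore pressure: u = 9.81×(4.7 − 0) = 46.107 kPa.
Initial effective stress: σ'_0 = σ_v − u = 87.96 − 46.107 = 41.853 kPa.
Stress increase at mid-clay by the 2:1 spreading method:
Δσ = qBL/((B+z)(L+z)) = 233×5.8×5.8/((5.8+4.7)(5.8+4.7)) = 71.094 kPa
Final effective stress: σ'_f = σ'_0 + Δσ = 41.853 + 71.094 = 112.95 kPa.
Normally consolidated clay, so the full stress increment lies on the virgin compression line:
S_c = C_c·H/(1+e₀)·log₁₀(σ'_f/σ'_0) = 0.44×4/(1+0.68)×log₁₀(112.95/41.853)
    = 1.0476 × 0.43116 = 0.4517 m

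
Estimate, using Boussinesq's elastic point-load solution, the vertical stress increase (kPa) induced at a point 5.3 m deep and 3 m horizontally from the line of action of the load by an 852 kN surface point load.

Δσ_z ≈ 7.23 kPa

Boussinesq vertical stress below a point load on an elastic half-space:
Δσ_z = 3P/(2πz²) · [1 + (r/z)²]^(−5/2)
r/z = 3/5.3 = 0.56604; [1+(r/z)²]^(−5/2) = 0.49916.
Δσ_z = 3×852/(2π×5.3²) × 0.49916 = 14.482 × 0.49916 = 7.229 kPa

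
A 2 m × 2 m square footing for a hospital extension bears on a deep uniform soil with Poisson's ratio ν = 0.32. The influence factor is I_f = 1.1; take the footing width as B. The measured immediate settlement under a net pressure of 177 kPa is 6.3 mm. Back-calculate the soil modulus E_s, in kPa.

E_s ≈ 55500 kPa

S_e = q·B·(1−ν²)/E_s · I_f  ⇒  E_s = q·B·(1−ν²)·I_f / S_e.
E_s = 177 × 2 × 0.8976 × 1.1 / 0.0063 = 55480 kPa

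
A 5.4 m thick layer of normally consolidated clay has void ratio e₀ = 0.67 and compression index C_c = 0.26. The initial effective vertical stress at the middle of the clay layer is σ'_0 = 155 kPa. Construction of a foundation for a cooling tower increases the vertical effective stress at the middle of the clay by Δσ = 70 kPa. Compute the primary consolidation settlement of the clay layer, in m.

Final effective stress: σ'_f = σ'_0 + Δσ = 155 + 70 = 225 kPa.
Normally consolidated clay, so the full stress increment lies on the virgin compression line:
S_c = C_c·H/(1+e₀)·log₁₀(σ'_f/σ'_0) = 0.26×5.4/(1+0.67)×log₁₀(225/155)
    = 0.84072 × 0.16185 = 0.1361 m

S_c ≈ 0.136 m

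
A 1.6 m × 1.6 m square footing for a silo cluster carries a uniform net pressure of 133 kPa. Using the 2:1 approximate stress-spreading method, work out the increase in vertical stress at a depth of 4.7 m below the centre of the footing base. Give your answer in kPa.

By the 2:1 method the load spreads at 1 horizontal : 2 vertical, so at depth z the loaded area has grown by z in each plan dimension:
Δσ = qBL/((B+z)(L+z)) = 133×1.6×1.6/((1.6+4.7)(1.6+4.7)) = 8.5785 kPa

Δσ_z ≈ 8.58 kPa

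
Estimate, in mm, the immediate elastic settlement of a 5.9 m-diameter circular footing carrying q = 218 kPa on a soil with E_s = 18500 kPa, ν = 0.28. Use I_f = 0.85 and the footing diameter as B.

S_e ≈ 54.5 mm

Immediate (elastic) settlement: S_e = q·B·(1−ν²)/E_s · I_f.
S_e = 218 × 5.9 × (1 − 0.28²) / 18500 × 0.85
    = 218 × 5.9 × 0.9216 / 18500 × 0.85
    = 0.05446 m = 54.46 mm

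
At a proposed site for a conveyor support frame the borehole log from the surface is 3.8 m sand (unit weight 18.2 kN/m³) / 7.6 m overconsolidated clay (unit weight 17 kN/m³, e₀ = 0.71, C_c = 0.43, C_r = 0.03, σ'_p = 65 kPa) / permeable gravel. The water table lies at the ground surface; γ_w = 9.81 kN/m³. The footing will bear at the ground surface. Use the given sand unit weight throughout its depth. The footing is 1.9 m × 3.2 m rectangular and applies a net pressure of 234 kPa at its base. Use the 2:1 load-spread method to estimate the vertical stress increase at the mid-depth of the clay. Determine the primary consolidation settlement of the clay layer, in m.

S_c ≈ 0.103 m

Mid-depth of clay below the ground surface: z = 3.8 + 7.6/2 = 7.6 m.
Total vertical stress at mid-clay: σ_v = 18.2×3.8 + 17×3.8 = 133.76 kPa.
Pore pressure: u = 9.81×(7.6 − 0) = 74.556 kPa.
Initial effective stress: σ'_0 = σ_v − u = 133.76 − 74.556 = 59.204 kPa.
Stress increase at mid-clay by the 2:1 spreading method:
Δσ = qBL/((B+z)(L+z)) = 234×1.9×3.2/((1.9+7.6)(3.2+7.6)) = 13.867 kPa
Final effective stress: σ'_f = 59.204 + 13.867 = 73.071 kPa.
σ'_f = 73.071 > σ'_p = 65 kPa, so the stress path crosses the preconsolidation pressure — recompression up to σ'_p, then virgin compression beyond:
S_c = H/(1+e₀)·[C_r·log₁₀(σ'_p/σ'_0) + C_c·log₁₀(σ'_f/σ'_p)]
    = 7.6/1.71 × [0.03×log₁₀(65/59.204) + 0.43×log₁₀(73.071/65)]
    = 4.4444 × [0.0012169 + 0.021858] = 0.1026 m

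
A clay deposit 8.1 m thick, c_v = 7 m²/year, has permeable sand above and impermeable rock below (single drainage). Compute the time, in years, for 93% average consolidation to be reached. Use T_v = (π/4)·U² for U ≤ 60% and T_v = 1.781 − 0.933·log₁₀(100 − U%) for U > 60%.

Drainage path length: H_d = H = 8.1 m (single drainage).
U > 60%: T_v = 1.781 − 0.933·log₁₀(100 − 93) = 0.99252.
t = T_v·H_d²/c_v = 0.99252×8.1²/7 = 9.303 years.

t ≈ 9.3 years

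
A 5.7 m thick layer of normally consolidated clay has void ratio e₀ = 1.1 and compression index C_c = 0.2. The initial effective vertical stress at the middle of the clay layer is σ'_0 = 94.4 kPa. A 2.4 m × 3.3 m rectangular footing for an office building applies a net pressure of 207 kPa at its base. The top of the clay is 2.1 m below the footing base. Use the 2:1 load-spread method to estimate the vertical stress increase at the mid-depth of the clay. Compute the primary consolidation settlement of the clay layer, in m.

Mid-depth of clay below the footing base: z = 2.1 + 5.7/2 = 4.95 m.
Stress increase at mid-clay by the 2:1 spreading method:
Δσ = qBL/((B+z)(L+z)) = 207×2.4×3.3/((2.4+4.95)(3.3+4.95)) = 27.037 kPa
Final effective stress: σ'_f = σ'_0 + Δσ = 94.4 + 27.037 = 121.44 kPa.
Normally consolidated clay, so the full stress increment lies on the virgin compression line:
S_c = C_c·H/(1+e₀)·log₁₀(σ'_f/σ'_0) = 0.2×5.7/(1+1.1)×log₁₀(121.44/94.4)
    = 0.54286 × 0.10939 = 0.05938 m

S_c ≈ 0.0594 m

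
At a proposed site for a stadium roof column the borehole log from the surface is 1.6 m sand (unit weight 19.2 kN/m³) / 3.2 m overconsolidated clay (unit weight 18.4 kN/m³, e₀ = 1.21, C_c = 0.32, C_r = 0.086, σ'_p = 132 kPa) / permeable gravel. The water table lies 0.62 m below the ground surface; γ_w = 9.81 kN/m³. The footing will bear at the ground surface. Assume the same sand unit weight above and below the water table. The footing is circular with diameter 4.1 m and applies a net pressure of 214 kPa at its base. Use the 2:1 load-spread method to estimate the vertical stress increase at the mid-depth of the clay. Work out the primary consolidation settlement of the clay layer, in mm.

Mid-depth of clay below the ground surface: z = 1.6 + 3.2/2 = 3.2 m.
Total vertical stress at mid-clay: σ_v = 19.2×1.6 + 18.4×1.6 = 60.16 kPa.
Pore pressure: u = 9.81×(3.2 − 0.62) = 25.31 kPa.
Initial effective stress: σ'_0 = σ_v − u = 60.16 − 25.31 = 34.85 kPa.
Stress increase at mid-clay by the 2:1 spreading method:
Δσ ≈ qD²/(D+z)² = 214×4.1²/(4.1+3.2)² = 67.505 kPa
Final effective stress: σ'_f = 34.85 + 67.505 = 102.35 kPa.
σ'_f = 102.35 ≤ σ'_p = 132 kPa, so the clay remains overconsolidated and only the recompression index applies:
S_c = C_r·H/(1+e₀)·log₁₀(σ'_f/σ'_0) = 0.086×3.2/2.21×log₁₀(102.35/34.85)
    = 0.12453 × 0.46789 = 0.05827 m

S_c ≈ 58.3 mm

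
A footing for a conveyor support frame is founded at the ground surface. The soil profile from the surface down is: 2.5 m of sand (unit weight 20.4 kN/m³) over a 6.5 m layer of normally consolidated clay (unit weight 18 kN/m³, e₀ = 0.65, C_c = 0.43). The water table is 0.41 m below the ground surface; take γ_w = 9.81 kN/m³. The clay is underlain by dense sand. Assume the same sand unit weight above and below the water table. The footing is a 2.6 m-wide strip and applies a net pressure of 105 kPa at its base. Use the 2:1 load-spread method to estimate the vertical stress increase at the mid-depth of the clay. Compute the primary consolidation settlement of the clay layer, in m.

S_c ≈ 0.333 m

Mid-depth of clay below the ground surface: z = 2.5 + 6.5/2 = 5.75 m.
Total vertical stress at mid-clay: σ_v = 20.4×2.5 + 18×3.25 = 109.5 kPa.
Pore pressure: u = 9.81×(5.75 − 0.41) = 52.385 kPa.
Initial effective stress: σ'_0 = σ_v − u = 109.5 − 52.385 = 57.115 kPa.
Stress increase at mid-clay by the 2:1 spreading method:
Δσ = qB/(B+z) = 105×2.6/(2.6+5.75) = 32.695 kPa
Final effective stress: σ'_f = σ'_0 + Δσ = 57.115 + 32.695 = 89.81 kPa.
Normally consolidated clay, so the full stress increment lies on the virgin compression line:
S_c = C_c·H/(1+e₀)·log₁₀(σ'_f/σ'_0) = 0.43×6.5/(1+0.65)×log₁₀(89.81/57.115)
    = 1.6939 × 0.19657 = 0.333 m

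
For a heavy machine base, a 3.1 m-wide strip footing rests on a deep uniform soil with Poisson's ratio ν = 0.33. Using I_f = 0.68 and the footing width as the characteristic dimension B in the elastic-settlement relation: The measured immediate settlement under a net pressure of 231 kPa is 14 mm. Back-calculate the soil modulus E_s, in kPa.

E_s ≈ 31000 kPa

S_e = q·B·(1−ν²)/E_s · I_f  ⇒  E_s = q·B·(1−ν²)·I_f / S_e.
E_s = 231 × 3.1 × 0.8911 × 0.68 / 0.014 = 30990 kPa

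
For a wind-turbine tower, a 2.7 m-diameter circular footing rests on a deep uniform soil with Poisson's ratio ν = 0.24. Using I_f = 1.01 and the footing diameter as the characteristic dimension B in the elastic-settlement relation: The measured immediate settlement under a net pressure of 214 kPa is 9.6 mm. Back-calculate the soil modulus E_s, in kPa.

E_s ≈ 57300 kPa

S_e = q·B·(1−ν²)/E_s · I_f  ⇒  E_s = q·B·(1−ν²)·I_f / S_e.
E_s = 214 × 2.7 × 0.9424 × 1.01 / 0.0096 = 57290 kPa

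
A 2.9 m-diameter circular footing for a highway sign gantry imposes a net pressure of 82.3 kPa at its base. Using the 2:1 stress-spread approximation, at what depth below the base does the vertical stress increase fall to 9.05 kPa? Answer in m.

z ≈ 5.85 m

2:1 spreading — at depth z the loaded area has grown by z in each plan dimension:
qD²/(D+z)² = Δσ_z ⇒ z = D(√(q/Δσ_z) − 1) = 2.9×(√(82.3/9.05) − 1) = 5.845 m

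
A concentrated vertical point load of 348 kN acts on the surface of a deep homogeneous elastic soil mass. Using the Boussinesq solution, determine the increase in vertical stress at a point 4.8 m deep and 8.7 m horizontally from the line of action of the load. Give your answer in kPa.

Boussinesq vertical stress below a point load on an elastic half-space:
Δσ_z = 3P/(2πz²) · [1 + (r/z)²]^(−5/2)
r/z = 8.7/4.8 = 1.8125; [1+(r/z)²]^(−5/2) = 0.026308.
Δσ_z = 3×348/(2π×4.8²) × 0.026308 = 7.2117 × 0.026308 = 0.1897 kPa

Δσ_z ≈ 0.19 kPa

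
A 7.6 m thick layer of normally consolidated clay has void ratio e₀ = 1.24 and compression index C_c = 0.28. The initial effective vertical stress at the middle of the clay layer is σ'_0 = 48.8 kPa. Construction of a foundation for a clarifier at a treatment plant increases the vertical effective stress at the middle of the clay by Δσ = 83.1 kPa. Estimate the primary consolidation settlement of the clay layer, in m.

S_c ≈ 0.41 m

Final effective stress: σ'_f = σ'_0 + Δσ = 48.8 + 83.1 = 131.9 kPa.
Normally consolidated clay, so the full stress increment lies on the virgin compression line:
S_c = C_c·H/(1+e₀)·log₁₀(σ'_f/σ'_0) = 0.28×7.6/(1+1.24)×log₁₀(131.9/48.8)
    = 0.95 × 0.43182 = 0.4102 m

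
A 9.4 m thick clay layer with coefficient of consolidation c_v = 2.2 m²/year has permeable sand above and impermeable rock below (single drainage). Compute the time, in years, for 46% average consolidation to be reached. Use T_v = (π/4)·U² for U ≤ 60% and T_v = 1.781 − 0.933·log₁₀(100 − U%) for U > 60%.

Drainage path length: H_d = H = 9.4 m (single drainage).
U ≤ 60%: T_v = (π/4)·U² = (π/4)×0.46² = 0.16619.
t = T_v·H_d²/c_v = 0.16619×9.4²/2.2 = 6.675 years.

t ≈ 6.67 years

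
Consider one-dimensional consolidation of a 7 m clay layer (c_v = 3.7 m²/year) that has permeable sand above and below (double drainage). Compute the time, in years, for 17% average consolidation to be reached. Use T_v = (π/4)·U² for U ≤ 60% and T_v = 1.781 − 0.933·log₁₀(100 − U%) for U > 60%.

t ≈ 0.0751 years

Drainage path length: H_d = H/2 = 3.5 m (double drainage).
U ≤ 60%: T_v = (π/4)·U² = (π/4)×0.17² = 0.022698.
t = T_v·H_d²/c_v = 0.022698×3.5²/3.7 = 0.07515 years.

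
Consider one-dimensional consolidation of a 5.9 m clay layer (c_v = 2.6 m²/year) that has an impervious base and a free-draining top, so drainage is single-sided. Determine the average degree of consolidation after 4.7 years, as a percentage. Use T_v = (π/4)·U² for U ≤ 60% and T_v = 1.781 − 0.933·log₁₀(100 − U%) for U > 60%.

Drainage path length: H_d = H = 5.9 m (single drainage).
T_v = c_v·t/H_d² = 2.6×4.7/5.9² = 0.35105.
T_v = 0.35105 corresponds to the U > 60% branch:
U = 1 − 10^((1.781 − T_v)/0.933)/100 = 0.6591

U ≈ 65.9 %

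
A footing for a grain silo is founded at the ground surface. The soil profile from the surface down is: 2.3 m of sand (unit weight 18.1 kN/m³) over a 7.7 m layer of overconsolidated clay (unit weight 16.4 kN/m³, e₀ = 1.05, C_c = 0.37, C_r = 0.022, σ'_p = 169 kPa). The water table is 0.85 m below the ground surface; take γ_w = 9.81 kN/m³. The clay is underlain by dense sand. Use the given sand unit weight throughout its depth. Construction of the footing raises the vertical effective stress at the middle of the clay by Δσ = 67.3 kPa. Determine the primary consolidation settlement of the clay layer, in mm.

S_c ≈ 29.5 mm

Mid-depth of clay below the ground surface: z = 2.3 + 7.7/2 = 6.15 m.
Total vertical stress at mid-clay: σ_v = 18.1×2.3 + 16.4×3.85 = 104.77 kPa.
Pore pressure: u = 9.81×(6.15 − 0.85) = 51.993 kPa.
Initial effective stress: σ'_0 = σ_v − u = 104.77 − 51.993 = 52.777 kPa.
Final effective stress: σ'_f = 52.777 + 67.3 = 120.08 kPa.
σ'_f = 120.08 ≤ σ'_p = 169 kPa, so the clay remains overconsolidated and only the recompression index applies:
S_c = C_r·H/(1+e₀)·log₁₀(σ'_f/σ'_0) = 0.022×7.7/2.05×log₁₀(120.08/52.777)
    = 0.082634 × 0.35703 = 0.0295 m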